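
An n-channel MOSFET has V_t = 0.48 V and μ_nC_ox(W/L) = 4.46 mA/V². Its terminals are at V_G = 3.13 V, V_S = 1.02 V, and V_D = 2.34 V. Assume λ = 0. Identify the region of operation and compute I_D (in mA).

V_GS = V_G − V_S = 3.13 − 1.02 = 2.11 V; V_DS = V_D − V_S = 2.34 − 1.02 = 1.32 V.
V_ov = V_GS − V_t = 2.11 − 0.48 = 1.63 V.
Since V_DS = 1.32 V < V_ov = 1.63 V, the device is in the triode region.
I_D = k_n [V_ov · V_DS − ½ V_DS²] = 4.46 × [1.63 × 1.32 − 0.5 × 1.32²] = 5.71 mA.

Triode; I_D = 5.71 mA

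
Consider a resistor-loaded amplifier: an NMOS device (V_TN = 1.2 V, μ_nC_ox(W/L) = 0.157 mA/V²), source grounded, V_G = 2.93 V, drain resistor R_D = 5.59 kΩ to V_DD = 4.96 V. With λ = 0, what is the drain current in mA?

V_GS = V_G = 2.93 V, so V_ov = 2.93 − 1.2 = 1.73 V.
Assume saturation: I_D = ½ k_n V_ov² = 0.5 × 0.157 × 1.73² = 0.235 mA, giving V_DS = V_DD − I_D R_D = 4.96 − 0.235 × 5.59 = 3.65 V.
V_DS = 3.65 V ≥ V_ov = 1.73 V, confirming saturation.

I_D = 0.235 mA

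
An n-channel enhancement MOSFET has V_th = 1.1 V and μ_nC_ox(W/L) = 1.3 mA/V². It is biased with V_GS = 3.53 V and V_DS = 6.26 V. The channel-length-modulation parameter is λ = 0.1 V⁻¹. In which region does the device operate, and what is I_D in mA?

V_ov = V_GS − V_th = 3.53 − 1.1 = 2.43 V.
Since V_DS = 6.26 V ≥ V_ov = 2.43 V, the device is in saturation.
I_D = ½ k_n V_ov² (1 + λ V_DS) = 0.5 × 1.3 × 2.43² × (1 + 0.1 × 6.26) = 6.24 mA.

Saturation; I_D = 6.24 mA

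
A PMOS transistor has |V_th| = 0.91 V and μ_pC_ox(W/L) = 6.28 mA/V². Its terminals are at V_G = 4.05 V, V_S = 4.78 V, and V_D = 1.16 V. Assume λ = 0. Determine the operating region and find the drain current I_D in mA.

V_SG = V_S − V_G = 4.78 − 4.05 = 0.73 V; V_SD = V_S − V_D = 4.78 − 1.16 = 3.62 V.
V_SG = 0.73 V < |V_th| = 0.91 V, so the transistor is in cutoff.

Cutoff; I_D = 0 mA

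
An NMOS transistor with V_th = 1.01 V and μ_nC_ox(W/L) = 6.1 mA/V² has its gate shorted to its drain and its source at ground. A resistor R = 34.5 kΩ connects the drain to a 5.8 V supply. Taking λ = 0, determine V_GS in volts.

With gate tied to drain, V_GS = V_DS ≥ V_GS − V_th, so the device is in saturation.
KCL at the drain: ½ k_n (V_GS − V_th)² = (V_DD − V_GS)/R.
Let x = V_GS − 1.01. Then 105 x² + x − 4.79 = 0, giving x = 0.209 V (positive root), so V_GS = 1.22 V.
I_D = (V_DD − V_GS)/R = (5.8 − 1.22) / 34.5 = 0.133 mA.

V_GS = 1.22 V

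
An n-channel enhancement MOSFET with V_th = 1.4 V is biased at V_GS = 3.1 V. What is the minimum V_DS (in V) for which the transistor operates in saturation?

V_DS,sat = 1.70 V

The boundary between triode and saturation is V_DS = V_GS − V_th = V_ov.
V_ov = 3.1 − 1.4 = 1.7 V.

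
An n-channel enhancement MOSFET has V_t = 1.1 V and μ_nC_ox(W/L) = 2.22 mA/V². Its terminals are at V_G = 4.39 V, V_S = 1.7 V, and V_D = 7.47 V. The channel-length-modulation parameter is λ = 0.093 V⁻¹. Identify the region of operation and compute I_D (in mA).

Saturation; I_D = 4.31 mA

V_GS = V_G − V_S = 4.39 − 1.7 = 2.69 V; V_DS = V_D − V_S = 7.47 − 1.7 = 5.77 V.
V_ov = V_GS − V_t = 2.69 − 1.1 = 1.59 V.
Since V_DS = 5.77 V ≥ V_ov = 1.59 V, the device is in saturation.
I_D = ½ k_n V_ov² (1 + λ V_DS) = 0.5 × 2.22 × 1.59² × (1 + 0.093 × 5.77) = 4.31 mA.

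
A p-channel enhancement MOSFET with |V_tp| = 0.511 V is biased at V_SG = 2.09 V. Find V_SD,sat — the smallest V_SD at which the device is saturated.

V_SD,sat = 1.58 V

The boundary between triode and saturation is V_SD = V_SG − |V_tp| = V_ov.
V_ov = 2.09 − 0.511 = 1.58 V.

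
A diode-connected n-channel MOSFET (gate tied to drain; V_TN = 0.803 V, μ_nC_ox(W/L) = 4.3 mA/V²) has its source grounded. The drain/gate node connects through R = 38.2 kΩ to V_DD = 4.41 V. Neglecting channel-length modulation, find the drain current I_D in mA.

With gate tied to drain, V_GS = V_DS ≥ V_GS − V_TN, so the device is in saturation.
KCL at the drain: ½ k_n (V_GS − V_TN)² = (V_DD − V_GS)/R.
Let x = V_GS − 0.803. Then 82.1 x² + x − 3.607 = 0, giving x = 0.204 V (positive root), so V_GS = 1.01 V.
I_D = (V_DD − V_GS)/R = (4.41 − 1.01) / 38.2 = 0.0891 mA.

I_D = 0.0891 mA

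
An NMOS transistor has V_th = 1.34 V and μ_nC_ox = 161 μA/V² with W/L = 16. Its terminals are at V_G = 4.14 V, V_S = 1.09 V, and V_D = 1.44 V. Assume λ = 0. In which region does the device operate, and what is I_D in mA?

Triode; I_D = 1.38 mA

V_GS = V_G − V_S = 4.14 − 1.09 = 3.05 V; V_DS = V_D − V_S = 1.44 − 1.09 = 0.35 V.
k_n = μ_nC_ox · (W/L) = 2.576 mA/V².
V_ov = V_GS − V_th = 3.05 − 1.34 = 1.71 V.
Since V_DS = 0.35 V < V_ov = 1.71 V, the device is in the triode region.
I_D = k_n [V_ov · V_DS − ½ V_DS²] = 2.576 × [1.71 × 0.35 − 0.5 × 0.35²] = 1.38 mA.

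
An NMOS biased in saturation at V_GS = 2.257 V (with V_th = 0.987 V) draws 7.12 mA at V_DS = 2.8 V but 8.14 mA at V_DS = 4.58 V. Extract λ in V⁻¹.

With V_GS fixed, I_D ∝ (1 + λ V_DS) in saturation, so I_D2/I_D1 = (1 + λ V_DS2)/(1 + λ V_DS1).
8.14/7.12 = 1.143 = (1 + 4.58 λ)/(1 + 2.8 λ).
Solving: λ (I_D1 V_DS2 − I_D2 V_DS1) = I_D2 − I_D1, so λ = (8.14 − 7.12) / (7.12 × 4.58 − 8.14 × 2.8) = 1.02 / 9.82 = 0.104 V⁻¹.

λ = 0.104 V⁻¹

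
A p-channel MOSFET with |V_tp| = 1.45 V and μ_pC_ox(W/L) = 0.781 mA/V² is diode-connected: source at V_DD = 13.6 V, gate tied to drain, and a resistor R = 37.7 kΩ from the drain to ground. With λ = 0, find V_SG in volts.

V_SG = 2.33 V

With gate tied to drain, V_SG = V_SD ≥ V_SG − |V_tp|, so the device is in saturation.
KCL at the drain: ½ k_p (V_SG − |V_tp|)² = (V_DD − V_SG)/R.
Let x = V_SG − 1.45. Then 14.7 x² + x − 12.15 = 0, giving x = 0.875 V (positive root), so V_SG = 2.33 V.
I_D = (V_DD − V_SG)/R = (13.6 − 2.33) / 37.7 = 0.299 mA.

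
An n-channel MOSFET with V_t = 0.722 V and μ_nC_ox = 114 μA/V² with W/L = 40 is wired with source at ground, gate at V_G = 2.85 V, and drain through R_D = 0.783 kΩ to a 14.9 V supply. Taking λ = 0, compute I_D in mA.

I_D = 10.3 mA

V_GS = V_G = 2.85 V, so V_ov = 2.85 − 0.722 = 2.13 V.
k_n = μ_nC_ox · (W/L) = 4.56 mA/V².
Assume saturation: I_D = ½ k_n V_ov² = 0.5 × 4.56 × 2.13² = 10.3 mA, giving V_DS = V_DD − I_D R_D = 14.9 − 10.3 × 0.783 = 6.82 V.
V_DS = 6.82 V ≥ V_ov = 2.13 V, confirming saturation.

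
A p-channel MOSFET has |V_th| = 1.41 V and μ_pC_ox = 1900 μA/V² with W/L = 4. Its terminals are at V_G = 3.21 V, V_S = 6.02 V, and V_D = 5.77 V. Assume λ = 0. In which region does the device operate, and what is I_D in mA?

Triode; I_D = 2.42 mA

V_SG = V_S − V_G = 6.02 − 3.21 = 2.81 V; V_SD = V_S − V_D = 6.02 − 5.77 = 0.25 V.
k_p = μ_pC_ox · (W/L) = 7.6 mA/V².
V_ov = V_SG − |V_th| = 2.81 − 1.41 = 1.4 V.
Since V_SD = 0.25 V < V_ov = 1.4 V, the device is in the triode region.
I_D = k_p [V_ov · V_SD − ½ V_SD²] = 7.6 × [1.4 × 0.25 − 0.5 × 0.25²] = 2.42 mA.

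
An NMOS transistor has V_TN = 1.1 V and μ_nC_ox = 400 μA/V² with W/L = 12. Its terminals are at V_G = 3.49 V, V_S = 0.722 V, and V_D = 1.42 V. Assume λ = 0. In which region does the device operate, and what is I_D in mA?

V_GS = V_G − V_S = 3.49 − 0.722 = 2.77 V; V_DS = V_D − V_S = 1.42 − 0.722 = 0.698 V.
k_n = μ_nC_ox · (W/L) = 4.8 mA/V².
V_ov = V_GS − V_TN = 2.77 − 1.1 = 1.67 V.
Since V_DS = 0.698 V < V_ov = 1.67 V, the device is in the triode region.
I_D = k_n [V_ov · V_DS − ½ V_DS²] = 4.8 × [1.67 × 0.698 − 0.5 × 0.698²] = 4.42 mA.

Triode; I_D = 4.42 mA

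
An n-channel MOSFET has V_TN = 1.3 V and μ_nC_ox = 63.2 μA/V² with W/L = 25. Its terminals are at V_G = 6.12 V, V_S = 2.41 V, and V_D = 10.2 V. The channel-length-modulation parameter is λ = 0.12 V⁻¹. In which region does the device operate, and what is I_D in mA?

Saturation; I_D = 8.88 mA

V_GS = V_G − V_S = 6.12 − 2.41 = 3.71 V; V_DS = V_D − V_S = 10.2 − 2.41 = 7.79 V.
k_n = μ_nC_ox · (W/L) = 1.58 mA/V².
V_ov = V_GS − V_TN = 3.71 − 1.3 = 2.41 V.
Since V_DS = 7.79 V ≥ V_ov = 2.41 V, the device is in saturation.
I_D = ½ k_n V_ov² (1 + λ V_DS) = 0.5 × 1.58 × 2.41² × (1 + 0.12 × 7.79) = 8.88 mA.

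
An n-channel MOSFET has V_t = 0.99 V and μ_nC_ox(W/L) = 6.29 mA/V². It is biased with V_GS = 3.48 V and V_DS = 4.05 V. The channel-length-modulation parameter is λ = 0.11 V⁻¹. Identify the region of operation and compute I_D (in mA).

V_ov = V_GS − V_t = 3.48 − 0.99 = 2.49 V.
Since V_DS = 4.05 V ≥ V_ov = 2.49 V, the device is in saturation.
I_D = ½ k_n V_ov² (1 + λ V_DS) = 0.5 × 6.29 × 2.49² × (1 + 0.11 × 4.05) = 28.2 mA.

Saturation; I_D = 28.2 mA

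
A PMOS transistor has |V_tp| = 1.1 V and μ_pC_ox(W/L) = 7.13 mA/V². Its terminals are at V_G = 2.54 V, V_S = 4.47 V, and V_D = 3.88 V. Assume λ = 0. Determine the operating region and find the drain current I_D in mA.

V_SG = V_S − V_G = 4.47 − 2.54 = 1.93 V; V_SD = V_S − V_D = 4.47 − 3.88 = 0.59 V.
V_ov = V_SG − |V_tp| = 1.93 − 1.1 = 0.83 V.
Since V_SD = 0.59 V < V_ov = 0.83 V, the device is in the triode region.
I_D = k_p [V_ov · V_SD − ½ V_SD²] = 7.13 × [0.83 × 0.59 − 0.5 × 0.59²] = 2.25 mA.

Triode; I_D = 2.25 mA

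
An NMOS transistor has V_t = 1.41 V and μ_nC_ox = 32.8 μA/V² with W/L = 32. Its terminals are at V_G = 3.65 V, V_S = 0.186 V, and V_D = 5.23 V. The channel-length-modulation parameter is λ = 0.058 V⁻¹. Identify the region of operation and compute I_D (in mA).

V_GS = V_G − V_S = 3.65 − 0.186 = 3.46 V; V_DS = V_D − V_S = 5.23 − 0.186 = 5.04 V.
k_n = μ_nC_ox · (W/L) = 1.05 mA/V².
V_ov = V_GS − V_t = 3.46 − 1.41 = 2.05 V.
Since V_DS = 5.04 V ≥ V_ov = 2.05 V, the device is in saturation.
I_D = ½ k_n V_ov² (1 + λ V_DS) = 0.5 × 1.05 × 2.05² × (1 + 0.058 × 5.04) = 2.86 mA.

Saturation; I_D = 2.86 mA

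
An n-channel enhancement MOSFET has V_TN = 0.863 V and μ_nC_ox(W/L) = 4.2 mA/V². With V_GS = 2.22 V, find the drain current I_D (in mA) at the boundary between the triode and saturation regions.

I_D = 3.87 mA

At the boundary V_DS = V_ov = V_GS − V_TN = 2.22 − 0.863 = 1.36 V.
I_D = ½ k_n V_ov² = 0.5 × 4.2 × 1.36² = 3.87 mA.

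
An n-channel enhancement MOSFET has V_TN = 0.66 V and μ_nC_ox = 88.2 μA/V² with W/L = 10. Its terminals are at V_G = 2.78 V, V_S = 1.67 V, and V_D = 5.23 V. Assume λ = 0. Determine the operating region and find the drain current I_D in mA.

Saturation; I_D = 0.0893 mA

V_GS = V_G − V_S = 2.78 − 1.67 = 1.11 V; V_DS = V_D − V_S = 5.23 − 1.67 = 3.56 V.
k_n = μ_nC_ox · (W/L) = 0.882 mA/V².
V_ov = V_GS − V_TN = 1.11 − 0.66 = 0.45 V.
Since V_DS = 3.56 V ≥ V_ov = 0.45 V, the device is in saturation.
I_D = ½ k_n V_ov² = 0.5 × 0.882 × 0.45² = 0.0893 mA.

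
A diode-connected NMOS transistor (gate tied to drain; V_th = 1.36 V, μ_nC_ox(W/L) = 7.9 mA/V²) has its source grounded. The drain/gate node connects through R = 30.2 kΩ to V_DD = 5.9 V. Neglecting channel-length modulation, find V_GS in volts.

V_GS = 1.55 V

With gate tied to drain, V_GS = V_DS ≥ V_GS − V_th, so the device is in saturation.
KCL at the drain: ½ k_n (V_GS − V_th)² = (V_DD − V_GS)/R.
Let x = V_GS − 1.36. Then 119 x² + x − 4.54 = 0, giving x = 0.191 V (positive root), so V_GS = 1.55 V.
I_D = (V_DD − V_GS)/R = (5.9 − 1.55) / 30.2 = 0.144 mA.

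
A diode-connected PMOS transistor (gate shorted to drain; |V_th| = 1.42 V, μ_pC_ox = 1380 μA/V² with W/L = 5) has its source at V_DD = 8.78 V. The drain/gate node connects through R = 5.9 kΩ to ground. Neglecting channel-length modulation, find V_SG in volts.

V_SG = 2.00 V

With gate tied to drain, V_SG = V_SD ≥ V_SG − |V_th|, so the device is in saturation.
k_p = μ_pC_ox · (W/L) = 6.9 mA/V².
KCL at the drain: ½ k_p (V_SG − |V_th|)² = (V_DD − V_SG)/R.
Let x = V_SG − 1.42. Then 20.4 x² + x − 7.36 = 0, giving x = 0.577 V (positive root), so V_SG = 2 V.
I_D = (V_DD − V_SG)/R = (8.78 − 2) / 5.9 = 1.15 mA.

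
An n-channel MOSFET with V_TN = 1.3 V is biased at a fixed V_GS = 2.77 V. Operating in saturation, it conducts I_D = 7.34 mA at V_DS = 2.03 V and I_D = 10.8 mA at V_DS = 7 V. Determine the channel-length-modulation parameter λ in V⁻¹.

λ = 0.117 V⁻¹

With V_GS fixed, I_D ∝ (1 + λ V_DS) in saturation, so I_D2/I_D1 = (1 + λ V_DS2)/(1 + λ V_DS1).
10.8/7.34 = 1.471 = (1 + 7 λ)/(1 + 2.03 λ).
Solving: λ (I_D1 V_DS2 − I_D2 V_DS1) = I_D2 − I_D1, so λ = (10.8 − 7.34) / (7.34 × 7 − 10.8 × 2.03) = 3.46 / 29.5 = 0.117 V⁻¹.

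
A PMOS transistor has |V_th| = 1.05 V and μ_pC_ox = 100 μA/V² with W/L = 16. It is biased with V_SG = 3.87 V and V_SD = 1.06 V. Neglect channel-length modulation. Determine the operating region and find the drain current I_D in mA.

k_p = μ_pC_ox · (W/L) = 1.6 mA/V².
V_ov = V_SG − |V_th| = 3.87 − 1.05 = 2.82 V.
Since V_SD = 1.06 V < V_ov = 2.82 V, the device is in the triode region.
I_D = k_p [V_ov · V_SD − ½ V_SD²] = 1.6 × [2.82 × 1.06 − 0.5 × 1.06²] = 3.88 mA.

Triode; I_D = 3.88 mA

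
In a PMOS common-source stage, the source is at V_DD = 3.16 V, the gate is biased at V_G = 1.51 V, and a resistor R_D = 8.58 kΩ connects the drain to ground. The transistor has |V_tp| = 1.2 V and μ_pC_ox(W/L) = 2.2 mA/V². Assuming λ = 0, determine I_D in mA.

V_SG = V_DD − V_G = 3.16 − 1.51 = 1.65 V, so V_ov = 1.65 − 1.2 = 0.45 V.
Assume saturation: I_D = ½ k_p V_ov² = 0.5 × 2.2 × 0.45² = 0.223 mA, giving V_SD = V_DD − I_D R_D = 3.16 − 0.223 × 8.58 = 1.25 V.
V_SD = 1.25 V ≥ V_ov = 0.45 V, confirming saturation.

I_D = 0.223 mA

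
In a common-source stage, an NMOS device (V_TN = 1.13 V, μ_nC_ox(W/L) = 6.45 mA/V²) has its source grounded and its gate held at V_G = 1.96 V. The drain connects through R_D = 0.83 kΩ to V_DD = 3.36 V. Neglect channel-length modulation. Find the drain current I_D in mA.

I_D = 2.22 mA

V_GS = V_G = 1.96 V, so V_ov = 1.96 − 1.13 = 0.83 V.
Assume saturation: I_D = ½ k_n V_ov² = 0.5 × 6.45 × 0.83² = 2.22 mA, giving V_DS = V_DD − I_D R_D = 3.36 − 2.22 × 0.83 = 1.52 V.
V_DS = 1.52 V ≥ V_ov = 0.83 V, confirming saturation.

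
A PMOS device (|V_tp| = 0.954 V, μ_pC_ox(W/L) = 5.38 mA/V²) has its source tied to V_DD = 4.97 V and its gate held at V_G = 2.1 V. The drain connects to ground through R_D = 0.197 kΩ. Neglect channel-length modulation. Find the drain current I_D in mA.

I_D = 9.88 mA

V_SG = V_DD − V_G = 4.97 − 2.1 = 2.87 V, so V_ov = 2.87 − 0.954 = 1.92 V.
Assume saturation: I_D = ½ k_p V_ov² = 0.5 × 5.38 × 1.92² = 9.88 mA, giving V_SD = V_DD − I_D R_D = 4.97 − 9.88 × 0.197 = 3.02 V.
V_SD = 3.02 V ≥ V_ov = 1.92 V, confirming saturation.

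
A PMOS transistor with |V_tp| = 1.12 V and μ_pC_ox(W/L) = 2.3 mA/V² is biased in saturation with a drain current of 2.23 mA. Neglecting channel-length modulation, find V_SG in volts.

V_SG = 2.51 V

In saturation I_D = ½ k_p (V_SG − |V_tp|)², so V_SG − |V_tp| = √(2 I_D / k_p) = √(2 × 2.23 / 2.3) = 1.39 V.
V_SG = 1.12 + 1.39 = 2.51 V.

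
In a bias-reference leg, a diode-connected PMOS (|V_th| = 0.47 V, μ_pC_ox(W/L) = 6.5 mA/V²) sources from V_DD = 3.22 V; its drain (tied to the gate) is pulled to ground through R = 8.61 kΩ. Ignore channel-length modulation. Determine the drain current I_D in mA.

With gate tied to drain, V_SG = V_SD ≥ V_SG − |V_th|, so the device is in saturation.
KCL at the drain: ½ k_p (V_SG − |V_th|)² = (V_DD − V_SG)/R.
Let x = V_SG − 0.47. Then 28 x² + x − 2.75 = 0, giving x = 0.296 V (positive root), so V_SG = 0.766 V.
I_D = (V_DD − V_SG)/R = (3.22 − 0.766) / 8.61 = 0.285 mA.

I_D = 0.285 mA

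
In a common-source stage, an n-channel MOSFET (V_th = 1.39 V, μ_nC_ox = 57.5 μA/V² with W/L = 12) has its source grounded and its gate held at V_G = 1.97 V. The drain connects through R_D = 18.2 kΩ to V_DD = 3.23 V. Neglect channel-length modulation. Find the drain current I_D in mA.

V_GS = V_G = 1.97 V, so V_ov = 1.97 − 1.39 = 0.58 V.
k_n = μ_nC_ox · (W/L) = 0.69 mA/V².
Assume saturation: I_D = ½ k_n V_ov² = 0.5 × 0.69 × 0.58² = 0.116 mA, giving V_DS = V_DD − I_D R_D = 3.23 − 0.116 × 18.2 = 1.12 V.
V_DS = 1.12 V ≥ V_ov = 0.58 V, confirming saturation.

I_D = 0.116 mA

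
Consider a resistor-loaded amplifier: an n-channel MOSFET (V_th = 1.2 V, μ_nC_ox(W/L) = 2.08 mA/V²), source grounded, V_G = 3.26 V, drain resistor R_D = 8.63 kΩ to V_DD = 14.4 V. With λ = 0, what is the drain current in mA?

V_GS = V_G = 3.26 V, so V_ov = 3.26 − 1.2 = 2.06 V.
Assume saturation: I_D = ½ k_n V_ov² = 0.5 × 2.08 × 2.06² = 4.41 mA, giving V_DS = V_DD − I_D R_D = 14.4 − 4.41 × 8.63 = -23.7 V.
But -23.7 V < V_ov = 2.06 V, so the device is actually in triode.
In triode I_D = k_n[V_ov V_DS − ½ V_DS²] and I_D = (V_DD − V_DS)/R_D. Equating: 8.98 V_DS² − 37.98 V_DS + 14.4 = 0, giving V_DS = 0.421 V (the root below V_ov).
I_D = (14.4 − 0.421) / 8.63 = 1.62 mA.

I_D = 1.62 mA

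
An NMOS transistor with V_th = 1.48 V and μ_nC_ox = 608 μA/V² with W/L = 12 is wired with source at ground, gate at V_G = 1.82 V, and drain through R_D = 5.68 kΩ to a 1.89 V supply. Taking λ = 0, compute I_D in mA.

I_D = 0.304 mA

V_GS = V_G = 1.82 V, so V_ov = 1.82 − 1.48 = 0.34 V.
k_n = μ_nC_ox · (W/L) = 7.296 mA/V².
Assume saturation: I_D = ½ k_n V_ov² = 0.5 × 7.296 × 0.34² = 0.422 mA, giving V_DS = V_DD − I_D R_D = 1.89 − 0.422 × 5.68 = -0.505 V.
But -0.505 V < V_ov = 0.34 V, so the device is actually in triode.
In triode I_D = k_n[V_ov V_DS − ½ V_DS²] and I_D = (V_DD − V_DS)/R_D. Equating: 20.7 V_DS² − 15.09 V_DS + 1.89 = 0, giving V_DS = 0.161 V (the root below V_ov).
I_D = (1.89 − 0.161) / 5.68 = 0.304 mA.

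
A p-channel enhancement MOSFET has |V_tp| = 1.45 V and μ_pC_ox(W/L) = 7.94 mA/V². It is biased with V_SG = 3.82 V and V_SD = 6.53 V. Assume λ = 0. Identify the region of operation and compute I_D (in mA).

V_ov = V_SG − |V_tp| = 3.82 − 1.45 = 2.37 V.
Since V_SD = 6.53 V ≥ V_ov = 2.37 V, the device is in saturation.
I_D = ½ k_p V_ov² = 0.5 × 7.94 × 2.37² = 22.3 mA.

Saturation; I_D = 22.3 mA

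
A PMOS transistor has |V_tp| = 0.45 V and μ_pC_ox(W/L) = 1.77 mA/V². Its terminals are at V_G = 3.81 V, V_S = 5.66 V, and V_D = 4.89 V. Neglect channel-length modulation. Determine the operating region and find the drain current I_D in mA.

Triode; I_D = 1.38 mA

V_SG = V_S − V_G = 5.66 − 3.81 = 1.85 V; V_SD = V_S − V_D = 5.66 − 4.89 = 0.77 V.
V_ov = V_SG − |V_tp| = 1.85 − 0.45 = 1.4 V.
Since V_SD = 0.77 V < V_ov = 1.4 V, the device is in the triode region.
I_D = k_p [V_ov · V_SD − ½ V_SD²] = 1.77 × [1.4 × 0.77 − 0.5 × 0.77²] = 1.38 mA.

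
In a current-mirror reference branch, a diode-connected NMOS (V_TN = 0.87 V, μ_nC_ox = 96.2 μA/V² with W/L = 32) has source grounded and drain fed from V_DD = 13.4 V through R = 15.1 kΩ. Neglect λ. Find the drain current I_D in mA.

With gate tied to drain, V_GS = V_DS ≥ V_GS − V_TN, so the device is in saturation.
k_n = μ_nC_ox · (W/L) = 3.078 mA/V².
KCL at the drain: ½ k_n (V_GS − V_TN)² = (V_DD − V_GS)/R.
Let x = V_GS − 0.87. Then 23.2 x² + x − 12.53 = 0, giving x = 0.713 V (positive root), so V_GS = 1.58 V.
I_D = (V_DD − V_GS)/R = (13.4 − 1.58) / 15.1 = 0.783 mA.

I_D = 0.783 mA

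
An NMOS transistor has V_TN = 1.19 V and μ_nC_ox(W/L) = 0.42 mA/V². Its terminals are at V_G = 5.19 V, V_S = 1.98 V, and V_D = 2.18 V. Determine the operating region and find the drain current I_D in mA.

V_GS = V_G − V_S = 5.19 − 1.98 = 3.21 V; V_DS = V_D − V_S = 2.18 − 1.98 = 0.2 V.
V_ov = V_GS − V_TN = 3.21 − 1.19 = 2.02 V.
Since V_DS = 0.2 V < V_ov = 2.02 V, the device is in the triode region.
I_D = k_n [V_ov · V_DS − ½ V_DS²] = 0.42 × [2.02 × 0.2 − 0.5 × 0.2²] = 0.161 mA.

Triode; I_D = 0.161 mA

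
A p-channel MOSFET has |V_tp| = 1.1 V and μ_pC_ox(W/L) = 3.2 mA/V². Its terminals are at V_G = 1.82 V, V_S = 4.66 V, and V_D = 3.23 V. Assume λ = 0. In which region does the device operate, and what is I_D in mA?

V_SG = V_S − V_G = 4.66 − 1.82 = 2.84 V; V_SD = V_S − V_D = 4.66 − 3.23 = 1.43 V.
V_ov = V_SG − |V_tp| = 2.84 − 1.1 = 1.74 V.
Since V_SD = 1.43 V < V_ov = 1.74 V, the device is in the triode region.
I_D = k_p [V_ov · V_SD − ½ V_SD²] = 3.2 × [1.74 × 1.43 − 0.5 × 1.43²] = 4.69 mA.

Triode; I_D = 4.69 mA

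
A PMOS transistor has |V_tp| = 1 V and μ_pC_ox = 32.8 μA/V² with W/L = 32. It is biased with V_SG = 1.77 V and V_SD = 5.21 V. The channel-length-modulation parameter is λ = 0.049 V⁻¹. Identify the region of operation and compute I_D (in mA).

k_p = μ_pC_ox · (W/L) = 1.05 mA/V².
V_ov = V_SG − |V_tp| = 1.77 − 1 = 0.77 V.
Since V_SD = 5.21 V ≥ V_ov = 0.77 V, the device is in saturation.
I_D = ½ k_p V_ov² (1 + λ V_SD) = 0.5 × 1.05 × 0.77² × (1 + 0.049 × 5.21) = 0.391 mA.

Saturation; I_D = 0.391 mA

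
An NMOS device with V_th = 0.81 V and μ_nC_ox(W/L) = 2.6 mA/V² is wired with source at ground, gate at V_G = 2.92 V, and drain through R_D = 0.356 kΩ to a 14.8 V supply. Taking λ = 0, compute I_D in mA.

V_GS = V_G = 2.92 V, so V_ov = 2.92 − 0.81 = 2.11 V.
Assume saturation: I_D = ½ k_n V_ov² = 0.5 × 2.6 × 2.11² = 5.79 mA, giving V_DS = V_DD − I_D R_D = 14.8 − 5.79 × 0.356 = 12.7 V.
V_DS = 12.7 V ≥ V_ov = 2.11 V, confirming saturation.

I_D = 5.79 mA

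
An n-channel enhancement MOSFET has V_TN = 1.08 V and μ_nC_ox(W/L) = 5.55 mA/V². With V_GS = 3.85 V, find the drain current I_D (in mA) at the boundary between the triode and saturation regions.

I_D = 21.3 mA

At the boundary V_DS = V_ov = V_GS − V_TN = 3.85 − 1.08 = 2.77 V.
I_D = ½ k_n V_ov² = 0.5 × 5.55 × 2.77² = 21.3 mA.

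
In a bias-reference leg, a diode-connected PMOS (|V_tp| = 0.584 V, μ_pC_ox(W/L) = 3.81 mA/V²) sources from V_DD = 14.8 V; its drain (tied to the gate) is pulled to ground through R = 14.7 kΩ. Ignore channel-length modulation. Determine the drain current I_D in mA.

With gate tied to drain, V_SG = V_SD ≥ V_SG − |V_tp|, so the device is in saturation.
KCL at the drain: ½ k_p (V_SG − |V_tp|)² = (V_DD − V_SG)/R.
Let x = V_SG − 0.584. Then 28 x² + x − 14.22 = 0, giving x = 0.695 V (positive root), so V_SG = 1.28 V.
I_D = (V_DD − V_SG)/R = (14.8 − 1.28) / 14.7 = 0.92 mA.

I_D = 0.920 mA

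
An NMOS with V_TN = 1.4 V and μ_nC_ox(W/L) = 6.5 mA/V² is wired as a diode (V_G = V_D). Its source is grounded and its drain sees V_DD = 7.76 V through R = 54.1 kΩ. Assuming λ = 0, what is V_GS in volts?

With gate tied to drain, V_GS = V_DS ≥ V_GS − V_TN, so the device is in saturation.
KCL at the drain: ½ k_n (V_GS − V_TN)² = (V_DD − V_GS)/R.
Let x = V_GS − 1.4. Then 176 x² + x − 6.36 = 0, giving x = 0.187 V (positive root), so V_GS = 1.59 V.
I_D = (V_DD − V_GS)/R = (7.76 − 1.59) / 54.1 = 0.114 mA.

V_GS = 1.59 V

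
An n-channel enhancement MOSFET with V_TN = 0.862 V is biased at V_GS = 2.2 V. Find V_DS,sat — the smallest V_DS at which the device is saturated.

V_DS,sat = 1.34 V

The boundary between triode and saturation is V_DS = V_GS − V_TN = V_ov.
V_ov = 2.2 − 0.862 = 1.34 V.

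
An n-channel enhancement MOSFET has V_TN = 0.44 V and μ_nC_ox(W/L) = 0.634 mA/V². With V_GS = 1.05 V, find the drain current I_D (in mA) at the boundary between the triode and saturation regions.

I_D = 0.118 mA

At the boundary V_DS = V_ov = V_GS − V_TN = 1.05 − 0.44 = 0.61 V.
I_D = ½ k_n V_ov² = 0.5 × 0.634 × 0.61² = 0.118 mA.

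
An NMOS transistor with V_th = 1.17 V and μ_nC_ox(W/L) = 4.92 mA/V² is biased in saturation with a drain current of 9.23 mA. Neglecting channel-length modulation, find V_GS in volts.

In saturation I_D = ½ k_n (V_GS − V_th)², so V_GS − V_th = √(2 I_D / k_n) = √(2 × 9.23 / 4.92) = 1.94 V.
V_GS = 1.17 + 1.94 = 3.11 V.

V_GS = 3.11 V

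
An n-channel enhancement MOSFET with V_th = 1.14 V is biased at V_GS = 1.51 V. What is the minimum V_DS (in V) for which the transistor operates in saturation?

The boundary between triode and saturation is V_DS = V_GS − V_th = V_ov.
V_ov = 1.51 − 1.14 = 0.37 V.

V_DS,sat = 0.370 V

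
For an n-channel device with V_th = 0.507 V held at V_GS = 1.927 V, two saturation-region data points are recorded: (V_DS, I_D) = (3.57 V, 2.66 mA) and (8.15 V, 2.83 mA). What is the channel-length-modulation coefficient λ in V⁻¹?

With V_GS fixed, I_D ∝ (1 + λ V_DS) in saturation, so I_D2/I_D1 = (1 + λ V_DS2)/(1 + λ V_DS1).
2.83/2.66 = 1.064 = (1 + 8.15 λ)/(1 + 3.57 λ).
Solving: λ (I_D1 V_DS2 − I_D2 V_DS1) = I_D2 − I_D1, so λ = (2.83 − 2.66) / (2.66 × 8.15 − 2.83 × 3.57) = 0.17 / 11.6 = 0.0147 V⁻¹.

λ = 0.0147 V⁻¹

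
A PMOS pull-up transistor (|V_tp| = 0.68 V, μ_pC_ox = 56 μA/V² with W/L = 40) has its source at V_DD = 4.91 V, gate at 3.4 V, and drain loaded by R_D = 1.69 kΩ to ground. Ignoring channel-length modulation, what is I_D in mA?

I_D = 0.772 mA

V_SG = V_DD − V_G = 4.91 − 3.4 = 1.51 V, so V_ov = 1.51 − 0.68 = 0.83 V.
k_p = μ_pC_ox · (W/L) = 2.24 mA/V².
Assume saturation: I_D = ½ k_p V_ov² = 0.5 × 2.24 × 0.83² = 0.772 mA, giving V_SD = V_DD − I_D R_D = 4.91 − 0.772 × 1.69 = 3.61 V.
V_SD = 3.61 V ≥ V_ov = 0.83 V, confirming saturation.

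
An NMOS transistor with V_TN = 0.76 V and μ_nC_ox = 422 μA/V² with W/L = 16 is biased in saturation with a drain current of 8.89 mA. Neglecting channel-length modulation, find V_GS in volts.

k_n = μ_nC_ox · (W/L) = 6.752 mA/V².
In saturation I_D = ½ k_n (V_GS − V_TN)², so V_GS − V_TN = √(2 I_D / k_n) = √(2 × 8.89 / 6.752) = 1.62 V.
V_GS = 0.76 + 1.62 = 2.38 V.

V_GS = 2.38 V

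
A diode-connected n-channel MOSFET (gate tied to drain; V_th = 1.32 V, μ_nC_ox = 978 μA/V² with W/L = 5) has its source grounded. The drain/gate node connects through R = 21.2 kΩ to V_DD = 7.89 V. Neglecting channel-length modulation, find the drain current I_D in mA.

I_D = 0.294 mA

With gate tied to drain, V_GS = V_DS ≥ V_GS − V_th, so the device is in saturation.
k_n = μ_nC_ox · (W/L) = 4.89 mA/V².
KCL at the drain: ½ k_n (V_GS − V_th)² = (V_DD − V_GS)/R.
Let x = V_GS − 1.32. Then 51.8 x² + x − 6.57 = 0, giving x = 0.347 V (positive root), so V_GS = 1.67 V.
I_D = (V_DD − V_GS)/R = (7.89 − 1.67) / 21.2 = 0.294 mA.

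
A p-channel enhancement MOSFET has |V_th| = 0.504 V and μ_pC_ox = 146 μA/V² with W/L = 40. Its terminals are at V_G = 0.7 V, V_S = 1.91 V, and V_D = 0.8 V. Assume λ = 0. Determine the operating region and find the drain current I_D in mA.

Saturation; I_D = 1.46 mA

V_SG = V_S − V_G = 1.91 − 0.7 = 1.21 V; V_SD = V_S − V_D = 1.91 − 0.8 = 1.11 V.
k_p = μ_pC_ox · (W/L) = 5.84 mA/V².
V_ov = V_SG − |V_th| = 1.21 − 0.504 = 0.706 V.
Since V_SD = 1.11 V ≥ V_ov = 0.706 V, the device is in saturation.
I_D = ½ k_p V_ov² = 0.5 × 5.84 × 0.706² = 1.46 mA.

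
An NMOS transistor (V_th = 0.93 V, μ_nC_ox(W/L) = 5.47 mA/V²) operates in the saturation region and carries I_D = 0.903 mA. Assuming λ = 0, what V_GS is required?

In saturation I_D = ½ k_n (V_GS − V_th)², so V_GS − V_th = √(2 I_D / k_n) = √(2 × 0.903 / 5.47) = 0.575 V.
V_GS = 0.93 + 0.575 = 1.5 V.

V_GS = 1.50 V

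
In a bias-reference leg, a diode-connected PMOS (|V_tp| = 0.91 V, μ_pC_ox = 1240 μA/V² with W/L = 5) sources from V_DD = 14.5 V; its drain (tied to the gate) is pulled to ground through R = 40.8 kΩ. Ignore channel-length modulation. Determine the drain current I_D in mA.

I_D = 0.325 mA

With gate tied to drain, V_SG = V_SD ≥ V_SG − |V_tp|, so the device is in saturation.
k_p = μ_pC_ox · (W/L) = 6.2 mA/V².
KCL at the drain: ½ k_p (V_SG − |V_tp|)² = (V_DD − V_SG)/R.
Let x = V_SG − 0.91. Then 126 x² + x − 13.59 = 0, giving x = 0.324 V (positive root), so V_SG = 1.23 V.
I_D = (V_DD − V_SG)/R = (14.5 − 1.23) / 40.8 = 0.325 mA.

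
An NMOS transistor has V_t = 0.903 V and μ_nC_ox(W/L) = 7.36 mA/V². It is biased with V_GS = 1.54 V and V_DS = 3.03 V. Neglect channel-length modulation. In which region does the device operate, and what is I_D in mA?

Saturation; I_D = 1.49 mA

V_ov = V_GS − V_t = 1.54 − 0.903 = 0.637 V.
Since V_DS = 3.03 V ≥ V_ov = 0.637 V, the device is in saturation.
I_D = ½ k_n V_ov² = 0.5 × 7.36 × 0.637² = 1.49 mA.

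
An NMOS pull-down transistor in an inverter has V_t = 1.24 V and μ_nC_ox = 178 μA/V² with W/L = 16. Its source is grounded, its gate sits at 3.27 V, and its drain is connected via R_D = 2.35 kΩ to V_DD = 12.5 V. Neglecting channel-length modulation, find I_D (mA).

I_D = 4.82 mA

V_GS = V_G = 3.27 V, so V_ov = 3.27 − 1.24 = 2.03 V.
k_n = μ_nC_ox · (W/L) = 2.848 mA/V².
Assume saturation: I_D = ½ k_n V_ov² = 0.5 × 2.848 × 2.03² = 5.87 mA, giving V_DS = V_DD − I_D R_D = 12.5 − 5.87 × 2.35 = -1.29 V.
But -1.29 V < V_ov = 2.03 V, so the device is actually in triode.
In triode I_D = k_n[V_ov V_DS − ½ V_DS²] and I_D = (V_DD − V_DS)/R_D. Equating: 3.35 V_DS² − 14.59 V_DS + 12.5 = 0, giving V_DS = 1.17 V (the root below V_ov).
I_D = (12.5 − 1.17) / 2.35 = 4.82 mA.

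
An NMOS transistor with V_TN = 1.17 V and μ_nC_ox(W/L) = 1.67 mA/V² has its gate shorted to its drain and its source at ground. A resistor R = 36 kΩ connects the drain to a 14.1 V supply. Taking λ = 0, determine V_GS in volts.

V_GS = 1.81 V

With gate tied to drain, V_GS = V_DS ≥ V_GS − V_TN, so the device is in saturation.
KCL at the drain: ½ k_n (V_GS − V_TN)² = (V_DD − V_GS)/R.
Let x = V_GS − 1.17. Then 30.1 x² + x − 12.93 = 0, giving x = 0.639 V (positive root), so V_GS = 1.81 V.
I_D = (V_DD − V_GS)/R = (14.1 − 1.81) / 36 = 0.341 mA.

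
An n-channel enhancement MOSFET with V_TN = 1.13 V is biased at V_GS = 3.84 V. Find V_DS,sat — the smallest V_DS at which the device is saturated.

The boundary between triode and saturation is V_DS = V_GS − V_TN = V_ov.
V_ov = 3.84 − 1.13 = 2.71 V.

V_DS,sat = 2.71 V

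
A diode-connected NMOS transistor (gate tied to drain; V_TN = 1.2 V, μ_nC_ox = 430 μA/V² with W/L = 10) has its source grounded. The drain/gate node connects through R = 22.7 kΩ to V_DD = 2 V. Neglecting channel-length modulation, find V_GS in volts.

V_GS = 1.32 V

With gate tied to drain, V_GS = V_DS ≥ V_GS − V_TN, so the device is in saturation.
k_n = μ_nC_ox · (W/L) = 4.3 mA/V².
KCL at the drain: ½ k_n (V_GS − V_TN)² = (V_DD − V_GS)/R.
Let x = V_GS − 1.2. Then 48.8 x² + x − 0.8 = 0, giving x = 0.118 V (positive root), so V_GS = 1.32 V.
I_D = (V_DD − V_GS)/R = (2 − 1.32) / 22.7 = 0.03 mA.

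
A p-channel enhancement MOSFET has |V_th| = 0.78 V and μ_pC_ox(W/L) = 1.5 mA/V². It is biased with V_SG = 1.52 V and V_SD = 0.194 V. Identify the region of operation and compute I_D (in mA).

V_ov = V_SG − |V_th| = 1.52 − 0.78 = 0.74 V.
Since V_SD = 0.194 V < V_ov = 0.74 V, the device is in the triode region.
I_D = k_p [V_ov · V_SD − ½ V_SD²] = 1.5 × [0.74 × 0.194 − 0.5 × 0.194²] = 0.187 mA.

Triode; I_D = 0.187 mA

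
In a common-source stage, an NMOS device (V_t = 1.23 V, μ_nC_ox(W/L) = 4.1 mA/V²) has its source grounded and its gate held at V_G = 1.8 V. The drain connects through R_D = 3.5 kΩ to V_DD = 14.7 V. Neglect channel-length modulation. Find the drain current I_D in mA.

V_GS = V_G = 1.8 V, so V_ov = 1.8 − 1.23 = 0.57 V.
Assume saturation: I_D = ½ k_n V_ov² = 0.5 × 4.1 × 0.57² = 0.666 mA, giving V_DS = V_DD − I_D R_D = 14.7 − 0.666 × 3.5 = 12.4 V.
V_DS = 12.4 V ≥ V_ov = 0.57 V, confirming saturation.

I_D = 0.666 mA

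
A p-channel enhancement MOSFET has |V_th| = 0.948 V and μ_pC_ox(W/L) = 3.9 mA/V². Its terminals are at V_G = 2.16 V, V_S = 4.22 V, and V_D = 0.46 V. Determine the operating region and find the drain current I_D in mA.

Saturation; I_D = 2.41 mA

V_SG = V_S − V_G = 4.22 − 2.16 = 2.06 V; V_SD = V_S − V_D = 4.22 − 0.46 = 3.76 V.
V_ov = V_SG − |V_th| = 2.06 − 0.948 = 1.11 V.
Since V_SD = 3.76 V ≥ V_ov = 1.11 V, the device is in saturation.
I_D = ½ k_p V_ov² = 0.5 × 3.9 × 1.11² = 2.41 mA.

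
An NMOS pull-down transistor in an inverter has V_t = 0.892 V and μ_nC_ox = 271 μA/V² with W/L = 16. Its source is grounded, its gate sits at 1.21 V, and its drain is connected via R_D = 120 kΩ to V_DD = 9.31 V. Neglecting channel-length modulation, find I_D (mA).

V_GS = V_G = 1.21 V, so V_ov = 1.21 − 0.892 = 0.318 V.
k_n = μ_nC_ox · (W/L) = 4.336 mA/V².
Assume saturation: I_D = ½ k_n V_ov² = 0.5 × 4.336 × 0.318² = 0.219 mA, giving V_DS = V_DD − I_D R_D = 9.31 − 0.219 × 120 = -17 V.
But -17 V < V_ov = 0.318 V, so the device is actually in triode.
In triode I_D = k_n[V_ov V_DS − ½ V_DS²] and I_D = (V_DD − V_DS)/R_D. Equating: 260 V_DS² − 166.5 V_DS + 9.31 = 0, giving V_DS = 0.0619 V (the root below V_ov).
I_D = (9.31 − 0.0619) / 120 = 0.0771 mA.

I_D = 0.0771 mA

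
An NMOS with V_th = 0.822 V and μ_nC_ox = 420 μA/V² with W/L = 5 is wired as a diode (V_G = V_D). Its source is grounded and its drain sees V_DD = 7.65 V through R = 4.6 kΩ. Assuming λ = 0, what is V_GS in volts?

V_GS = 1.91 V

With gate tied to drain, V_GS = V_DS ≥ V_GS − V_th, so the device is in saturation.
k_n = μ_nC_ox · (W/L) = 2.1 mA/V².
KCL at the drain: ½ k_n (V_GS − V_th)² = (V_DD − V_GS)/R.
Let x = V_GS − 0.822. Then 4.83 x² + x − 6.828 = 0, giving x = 1.09 V (positive root), so V_GS = 1.91 V.
I_D = (V_DD − V_GS)/R = (7.65 − 1.91) / 4.6 = 1.25 mA.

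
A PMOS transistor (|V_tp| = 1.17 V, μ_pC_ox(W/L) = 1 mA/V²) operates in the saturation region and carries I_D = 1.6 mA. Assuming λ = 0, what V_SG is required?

In saturation I_D = ½ k_p (V_SG − |V_tp|)², so V_SG − |V_tp| = √(2 I_D / k_p) = √(2 × 1.6 / 1) = 1.79 V.
V_SG = 1.17 + 1.79 = 2.96 V.

V_SG = 2.96 V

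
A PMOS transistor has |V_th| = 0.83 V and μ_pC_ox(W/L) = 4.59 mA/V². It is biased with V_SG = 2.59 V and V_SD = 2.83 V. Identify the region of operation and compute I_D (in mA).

V_ov = V_SG − |V_th| = 2.59 − 0.83 = 1.76 V.
Since V_SD = 2.83 V ≥ V_ov = 1.76 V, the device is in saturation.
I_D = ½ k_p V_ov² = 0.5 × 4.59 × 1.76² = 7.11 mA.

Saturation; I_D = 7.11 mA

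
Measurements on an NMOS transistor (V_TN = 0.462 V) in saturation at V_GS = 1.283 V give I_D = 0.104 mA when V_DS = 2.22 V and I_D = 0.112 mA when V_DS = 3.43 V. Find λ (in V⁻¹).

With V_GS fixed, I_D ∝ (1 + λ V_DS) in saturation, so I_D2/I_D1 = (1 + λ V_DS2)/(1 + λ V_DS1).
0.112/0.104 = 1.077 = (1 + 3.43 λ)/(1 + 2.22 λ).
Solving: λ (I_D1 V_DS2 − I_D2 V_DS1) = I_D2 − I_D1, so λ = (0.112 − 0.104) / (0.104 × 3.43 − 0.112 × 2.22) = 0.008 / 0.108 = 0.074 V⁻¹.

λ = 0.0740 V⁻¹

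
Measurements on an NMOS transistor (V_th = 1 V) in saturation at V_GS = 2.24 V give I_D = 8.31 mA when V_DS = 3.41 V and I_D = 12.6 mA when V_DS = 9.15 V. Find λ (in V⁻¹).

With V_GS fixed, I_D ∝ (1 + λ V_DS) in saturation, so I_D2/I_D1 = (1 + λ V_DS2)/(1 + λ V_DS1).
12.6/8.31 = 1.516 = (1 + 9.15 λ)/(1 + 3.41 λ).
Solving: λ (I_D1 V_DS2 − I_D2 V_DS1) = I_D2 − I_D1, so λ = (12.6 − 8.31) / (8.31 × 9.15 − 12.6 × 3.41) = 4.29 / 33.1 = 0.13 V⁻¹.

λ = 0.130 V⁻¹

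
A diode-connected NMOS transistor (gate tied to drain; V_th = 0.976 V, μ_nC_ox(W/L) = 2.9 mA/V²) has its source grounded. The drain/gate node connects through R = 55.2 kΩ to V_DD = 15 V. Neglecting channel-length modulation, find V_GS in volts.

With gate tied to drain, V_GS = V_DS ≥ V_GS − V_th, so the device is in saturation.
KCL at the drain: ½ k_n (V_GS − V_th)² = (V_DD − V_GS)/R.
Let x = V_GS − 0.976. Then 80 x² + x − 14.02 = 0, giving x = 0.412 V (positive root), so V_GS = 1.39 V.
I_D = (V_DD − V_GS)/R = (15 − 1.39) / 55.2 = 0.247 mA.

V_GS = 1.39 V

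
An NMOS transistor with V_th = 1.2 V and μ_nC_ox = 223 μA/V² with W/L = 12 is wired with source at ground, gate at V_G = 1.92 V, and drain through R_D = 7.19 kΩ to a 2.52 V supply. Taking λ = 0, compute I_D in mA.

I_D = 0.323 mA

V_GS = V_G = 1.92 V, so V_ov = 1.92 − 1.2 = 0.72 V.
k_n = μ_nC_ox · (W/L) = 2.676 mA/V².
Assume saturation: I_D = ½ k_n V_ov² = 0.5 × 2.676 × 0.72² = 0.694 mA, giving V_DS = V_DD − I_D R_D = 2.52 − 0.694 × 7.19 = -2.47 V.
But -2.47 V < V_ov = 0.72 V, so the device is actually in triode.
In triode I_D = k_n[V_ov V_DS − ½ V_DS²] and I_D = (V_DD − V_DS)/R_D. Equating: 9.62 V_DS² − 14.85 V_DS + 2.52 = 0, giving V_DS = 0.194 V (the root below V_ov).
I_D = (2.52 − 0.194) / 7.19 = 0.323 mA.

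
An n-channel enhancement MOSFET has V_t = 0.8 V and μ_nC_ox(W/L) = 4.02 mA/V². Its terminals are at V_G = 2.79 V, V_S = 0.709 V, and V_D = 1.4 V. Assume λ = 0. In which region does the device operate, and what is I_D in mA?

V_GS = V_G − V_S = 2.79 − 0.709 = 2.08 V; V_DS = V_D − V_S = 1.4 − 0.709 = 0.691 V.
V_ov = V_GS − V_t = 2.08 − 0.8 = 1.28 V.
Since V_DS = 0.691 V < V_ov = 1.28 V, the device is in the triode region.
I_D = k_n [V_ov · V_DS − ½ V_DS²] = 4.02 × [1.28 × 0.691 − 0.5 × 0.691²] = 2.6 mA.

Triode; I_D = 2.60 mA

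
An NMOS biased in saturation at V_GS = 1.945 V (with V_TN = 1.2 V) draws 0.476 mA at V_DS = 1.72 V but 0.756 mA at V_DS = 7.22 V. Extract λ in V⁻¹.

λ = 0.131 V⁻¹

With V_GS fixed, I_D ∝ (1 + λ V_DS) in saturation, so I_D2/I_D1 = (1 + λ V_DS2)/(1 + λ V_DS1).
0.756/0.476 = 1.588 = (1 + 7.22 λ)/(1 + 1.72 λ).
Solving: λ (I_D1 V_DS2 − I_D2 V_DS1) = I_D2 − I_D1, so λ = (0.756 − 0.476) / (0.476 × 7.22 − 0.756 × 1.72) = 0.28 / 2.14 = 0.131 V⁻¹.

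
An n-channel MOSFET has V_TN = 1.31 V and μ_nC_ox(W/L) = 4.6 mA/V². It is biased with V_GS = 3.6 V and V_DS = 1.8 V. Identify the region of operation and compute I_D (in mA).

V_ov = V_GS − V_TN = 3.6 − 1.31 = 2.29 V.
Since V_DS = 1.8 V < V_ov = 2.29 V, the device is in the triode region.
I_D = k_n [V_ov · V_DS − ½ V_DS²] = 4.6 × [2.29 × 1.8 − 0.5 × 1.8²] = 11.5 mA.

Triode; I_D = 11.5 mA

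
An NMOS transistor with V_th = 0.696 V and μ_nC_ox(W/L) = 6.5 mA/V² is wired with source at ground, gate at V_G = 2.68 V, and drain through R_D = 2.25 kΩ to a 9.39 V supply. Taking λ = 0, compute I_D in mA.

I_D = 4.02 mA

V_GS = V_G = 2.68 V, so V_ov = 2.68 − 0.696 = 1.98 V.
Assume saturation: I_D = ½ k_n V_ov² = 0.5 × 6.5 × 1.98² = 12.8 mA, giving V_DS = V_DD − I_D R_D = 9.39 − 12.8 × 2.25 = -19.4 V.
But -19.4 V < V_ov = 1.98 V, so the device is actually in triode.
In triode I_D = k_n[V_ov V_DS − ½ V_DS²] and I_D = (V_DD − V_DS)/R_D. Equating: 7.31 V_DS² − 30.02 V_DS + 9.39 = 0, giving V_DS = 0.341 V (the root below V_ov).
I_D = (9.39 − 0.341) / 2.25 = 4.02 mA.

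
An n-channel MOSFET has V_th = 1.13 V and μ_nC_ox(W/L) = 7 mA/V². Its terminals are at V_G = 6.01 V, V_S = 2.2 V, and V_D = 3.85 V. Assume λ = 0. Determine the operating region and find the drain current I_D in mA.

Triode; I_D = 21.4 mA

V_GS = V_G − V_S = 6.01 − 2.2 = 3.81 V; V_DS = V_D − V_S = 3.85 − 2.2 = 1.65 V.
V_ov = V_GS − V_th = 3.81 − 1.13 = 2.68 V.
Since V_DS = 1.65 V < V_ov = 2.68 V, the device is in the triode region.
I_D = k_n [V_ov · V_DS − ½ V_DS²] = 7 × [2.68 × 1.65 − 0.5 × 1.65²] = 21.4 mA.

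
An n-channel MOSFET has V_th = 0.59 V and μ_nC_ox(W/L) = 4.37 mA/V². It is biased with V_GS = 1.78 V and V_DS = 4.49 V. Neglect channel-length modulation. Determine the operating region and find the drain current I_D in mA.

Saturation; I_D = 3.09 mA

V_ov = V_GS − V_th = 1.78 − 0.59 = 1.19 V.
Since V_DS = 4.49 V ≥ V_ov = 1.19 V, the device is in saturation.
I_D = ½ k_n V_ov² = 0.5 × 4.37 × 1.19² = 3.09 mA.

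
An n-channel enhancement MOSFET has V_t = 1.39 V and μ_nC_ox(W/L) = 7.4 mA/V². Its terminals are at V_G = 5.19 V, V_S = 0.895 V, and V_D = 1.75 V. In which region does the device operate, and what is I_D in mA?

Triode; I_D = 15.7 mA

V_GS = V_G − V_S = 5.19 − 0.895 = 4.29 V; V_DS = V_D − V_S = 1.75 − 0.895 = 0.855 V.
V_ov = V_GS − V_t = 4.29 − 1.39 = 2.91 V.
Since V_DS = 0.855 V < V_ov = 2.91 V, the device is in the triode region.
I_D = k_n [V_ov · V_DS − ½ V_DS²] = 7.4 × [2.91 × 0.855 − 0.5 × 0.855²] = 15.7 mA.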